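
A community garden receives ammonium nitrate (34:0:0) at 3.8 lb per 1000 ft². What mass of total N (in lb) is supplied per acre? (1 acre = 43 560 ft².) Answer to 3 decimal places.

nitrogen per 1000 ft² = 3.8 × 34% = 1.292 lb.
Convert to per acre: 1.292 × 43.56 = 56.2795 lb.

56.280 lb N per acre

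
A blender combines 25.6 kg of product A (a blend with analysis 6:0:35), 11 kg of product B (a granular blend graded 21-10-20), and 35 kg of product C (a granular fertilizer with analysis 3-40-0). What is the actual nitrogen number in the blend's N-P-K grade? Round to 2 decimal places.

6.84% N

Total mass = 25.6 + 11 + 35 = 71.6 kg.
N mass = 6%×25.6 + 21%×11 + 3%×35 = 4.896 kg.
% N = 4.896 / 71.6 = 6.83799%.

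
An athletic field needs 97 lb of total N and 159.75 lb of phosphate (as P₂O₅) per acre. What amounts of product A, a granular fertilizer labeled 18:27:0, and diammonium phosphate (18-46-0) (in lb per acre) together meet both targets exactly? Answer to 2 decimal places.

Per-acre balance (a = product A, b = diammonium phosphate):
N: 0.18·a + 0.18·b = 97
P₂O₅: 0.27·a + 0.46·b = 159.75
From row1: a = (97 − 0.18·b) / 0.18.
Into row2: 0.27·(97 − 0.18·b)/0.18 + 0.46·b = 159.75 → b = 75, a = 463.889.

463.89 lb product A, 75.00 lb diammonium phosphate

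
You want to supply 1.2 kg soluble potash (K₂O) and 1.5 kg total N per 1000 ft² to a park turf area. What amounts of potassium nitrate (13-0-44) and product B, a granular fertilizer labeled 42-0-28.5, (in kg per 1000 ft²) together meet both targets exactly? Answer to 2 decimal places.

Per-1000 ft² balance (a = potassium nitrate, b = product B):
K₂O: 0.44·a + 0.285·b = 1.2
N: 0.13·a + 0.42·b = 1.5
Solving simultaneously: a = 0.517766, b = 3.41117.

0.52 kg potassium nitrate, 3.41 kg product B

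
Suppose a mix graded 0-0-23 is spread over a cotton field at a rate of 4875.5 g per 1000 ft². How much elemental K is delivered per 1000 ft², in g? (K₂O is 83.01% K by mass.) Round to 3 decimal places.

930.845 g K per thousand sq ft

K₂O per 1000 ft² = 4875.5 × 23% = 1121.37 g.
Elemental K = 1121.37 × 0.8301 = 930.8451 g per 1000 ft².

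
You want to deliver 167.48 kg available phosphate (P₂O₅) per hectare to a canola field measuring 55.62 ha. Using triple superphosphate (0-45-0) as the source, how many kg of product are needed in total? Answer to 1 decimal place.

20700.5 kg

Product per hectare = 167.48 / 45% = 372.178 kg.
Total product = 372.178 × 55.62 = 20700.53 kg.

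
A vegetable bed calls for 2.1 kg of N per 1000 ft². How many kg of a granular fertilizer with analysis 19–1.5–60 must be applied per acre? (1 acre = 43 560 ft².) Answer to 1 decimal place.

Product per 1000 ft² = 2.1 / 19% = 11.0526 kg.
Convert to per acre: 11.0526 × 43.56 = 481.453 kg.

481.5 kg of product per acre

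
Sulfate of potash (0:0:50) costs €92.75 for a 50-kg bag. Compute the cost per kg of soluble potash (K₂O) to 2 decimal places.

K₂O in bag = 50 × 50% = 25 kg.
Cost per kg K₂O = €92.75 / 25 = €3.7100.

€3.71 per kg K₂O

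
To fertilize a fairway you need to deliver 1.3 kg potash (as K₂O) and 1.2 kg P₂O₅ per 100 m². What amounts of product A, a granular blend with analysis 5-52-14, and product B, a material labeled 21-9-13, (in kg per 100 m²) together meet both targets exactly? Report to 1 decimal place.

Per-100 m² balance (a = product A, b = product B):
K₂O: 0.14·a + 0.13·b = 1.3
P₂O₅: 0.52·a + 0.09·b = 1.2
Eliminate b: (row1) − 0.13/0.09·(row2) → -0.611111·a = -0.433333, so a = 0.709091.
Then b = (1.2 − 0.52·0.709091) / 0.09 = 9.23636.

0.7 kg product A, 9.2 kg product B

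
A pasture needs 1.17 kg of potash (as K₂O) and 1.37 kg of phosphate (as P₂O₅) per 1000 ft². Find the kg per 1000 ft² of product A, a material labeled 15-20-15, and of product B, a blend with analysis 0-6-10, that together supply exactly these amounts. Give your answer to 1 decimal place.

6.1 kg product A, 2.6 kg product B

Let a = kg of product A, b = kg of product B (per 1000 ft²).
K₂O: 0.15·a + 0.1·b = 1.17
P₂O₅: 0.2·a + 0.06·b = 1.37
From row1: a = (1.17 − 0.1·b) / 0.15.
Into row2: 0.2·(1.17 − 0.1·b)/0.15 + 0.06·b = 1.37 → b = 2.59091, a = 6.07273.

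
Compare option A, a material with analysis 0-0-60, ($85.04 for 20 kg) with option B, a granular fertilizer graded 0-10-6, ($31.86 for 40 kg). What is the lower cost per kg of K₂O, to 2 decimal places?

option A: K₂O per bag = 20 × 60% = 12 kg; cost = 85.04 / 12 = $7.0867/kg K₂O.
option B: K₂O per bag = 40 × 6% = 2.4 kg; cost = 31.86 / 2.4 = $13.2750/kg K₂O.
option A is cheaper.

$7.09 per kg K₂O (option A)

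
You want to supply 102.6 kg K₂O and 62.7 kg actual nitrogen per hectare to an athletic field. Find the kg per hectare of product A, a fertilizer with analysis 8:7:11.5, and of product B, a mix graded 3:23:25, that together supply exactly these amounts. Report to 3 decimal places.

With a, b = kg per hectare of product A and product B:
K₂O: 0.115·a + 0.25·b = 102.6
N: 0.08·a + 0.03·b = 62.7
Eliminate a: (row1) − 0.115/0.08·(row2) → 0.206875·b = 12.4687, so b = 60.2719.
Back-substitute: a = (102.6 − 0.25·60.2719) / 0.115 = 761.14804.

761.148 kg product A, 60.272 kg product B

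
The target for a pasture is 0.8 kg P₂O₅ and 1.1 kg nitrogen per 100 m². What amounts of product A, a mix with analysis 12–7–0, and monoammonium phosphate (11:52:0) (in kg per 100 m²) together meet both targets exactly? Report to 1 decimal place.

With a, b = kg per 100 m² of product A and monoammonium phosphate:
P₂O₅: 0.07·a + 0.52·b = 0.8
N: 0.12·a + 0.11·b = 1.1
Eliminate a: (row1) − 0.07/0.12·(row2) → 0.455833·b = 0.158333, so b = 0.347349.
Back-substitute: a = (0.8 − 0.52·0.347349) / 0.07 = 8.84826.

8.8 kg product A, 0.3 kg monoammonium phosphate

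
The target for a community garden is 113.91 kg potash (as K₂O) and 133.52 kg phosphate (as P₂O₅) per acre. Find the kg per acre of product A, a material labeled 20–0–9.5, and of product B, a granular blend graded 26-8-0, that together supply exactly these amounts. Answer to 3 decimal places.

With a, b = kg per acre of product A and product B:
K₂O: 0.095·a + 0·b = 113.91
P₂O₅: 0·a + 0.08·b = 133.52
Solving simultaneously: a = 1199.0526, b = 1669.

1199.053 kg product A, 1669.000 kg product B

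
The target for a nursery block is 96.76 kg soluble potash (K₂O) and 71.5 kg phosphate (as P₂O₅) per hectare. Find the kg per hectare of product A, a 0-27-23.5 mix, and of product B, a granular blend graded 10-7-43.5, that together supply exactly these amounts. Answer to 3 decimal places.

240.884 kg product A, 92.304 kg product B

Let a = kg of product A, b = kg of product B (per hectare).
K₂O: 0.235·a + 0.435·b = 96.76
P₂O₅: 0.27·a + 0.07·b = 71.5
Eliminate a: (row1) − 0.235/0.27·(row2) → 0.374074·b = 34.5285, so b = 92.30396.
Back-substitute: a = (96.76 − 0.435·92.30396) / 0.235 = 240.8842.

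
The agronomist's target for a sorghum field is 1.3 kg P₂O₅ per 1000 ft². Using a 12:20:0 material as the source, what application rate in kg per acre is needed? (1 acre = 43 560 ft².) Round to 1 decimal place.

Product per 1000 ft² = 1.3 / 20% = 6.5 kg.
Convert to per acre: 6.5 × 43.56 = 283.14 kg.

283.1 kg of product per acre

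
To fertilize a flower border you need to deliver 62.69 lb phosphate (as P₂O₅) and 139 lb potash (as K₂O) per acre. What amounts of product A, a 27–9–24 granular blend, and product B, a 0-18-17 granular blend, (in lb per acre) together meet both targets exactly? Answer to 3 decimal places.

514.792 lb product A, 90.882 lb product B

Per-acre balance (a = product A, b = product B):
P₂O₅: 0.09·a + 0.18·b = 62.69
K₂O: 0.24·a + 0.17·b = 139
Solving simultaneously: a = 514.7921, b = 90.8817.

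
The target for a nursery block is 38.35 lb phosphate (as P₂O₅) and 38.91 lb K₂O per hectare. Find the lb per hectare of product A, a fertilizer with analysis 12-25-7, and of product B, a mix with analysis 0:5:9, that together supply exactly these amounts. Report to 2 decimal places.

79.26 lb product A, 370.68 lb product B

Let a = lb of product A, b = lb of product B (per hectare).
P₂O₅: 0.25·a + 0.05·b = 38.35
K₂O: 0.07·a + 0.09·b = 38.91
Eliminate b: (row1) − 0.05/0.09·(row2) → 0.211111·a = 16.7333, so a = 79.2632.
Then b = (38.91 − 0.07·79.2632) / 0.09 = 370.684.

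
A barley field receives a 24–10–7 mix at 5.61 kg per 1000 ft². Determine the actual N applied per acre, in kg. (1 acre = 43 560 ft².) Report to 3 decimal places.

58.649 kg N per acre

nitrogen per 1000 ft² = 5.61 × 24% = 1.3464 kg.
Convert to per acre: 1.3464 × 43.56 = 58.6492 kg.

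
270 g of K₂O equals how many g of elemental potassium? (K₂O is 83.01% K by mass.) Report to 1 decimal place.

224.1 g K

K = 270 × 0.8301 = 224.127 g.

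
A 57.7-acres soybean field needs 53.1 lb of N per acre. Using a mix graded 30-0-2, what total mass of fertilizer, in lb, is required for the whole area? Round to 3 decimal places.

10212.900 lb

Product per acre = 53.1 / 30% = 177 lb.
Total product = 177 × 57.7 = 10212.9 lb.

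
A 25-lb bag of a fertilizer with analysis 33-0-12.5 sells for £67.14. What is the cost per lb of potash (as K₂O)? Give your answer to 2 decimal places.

K₂O in bag = 25 × 12.5% = 3.125 lb.
Cost per lb K₂O = £67.14 / 3.125 = £21.4848.

£21.48 per lb K₂O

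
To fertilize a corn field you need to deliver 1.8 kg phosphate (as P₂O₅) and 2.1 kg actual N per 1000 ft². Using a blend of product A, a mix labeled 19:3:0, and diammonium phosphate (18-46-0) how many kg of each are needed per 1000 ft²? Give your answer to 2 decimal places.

7.83 kg product A, 3.40 kg diammonium phosphate

Let a = kg of product A, b = kg of diammonium phosphate (per 1000 ft²).
P₂O₅: 0.03·a + 0.46·b = 1.8
N: 0.19·a + 0.18·b = 2.1
From row1: a = (1.8 − 0.46·b) / 0.03.
Into row2: 0.19·(1.8 − 0.46·b)/0.03 + 0.18·b = 2.1 → b = 3.40244, a = 7.82927.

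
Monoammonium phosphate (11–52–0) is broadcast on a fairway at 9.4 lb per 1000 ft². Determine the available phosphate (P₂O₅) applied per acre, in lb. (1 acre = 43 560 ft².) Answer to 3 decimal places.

212.921 lb P₂O₅ per acre

P₂O₅ per 1000 ft² = 9.4 × 52% = 4.888 lb.
Convert to per acre: 4.888 × 43.56 = 212.9213 lb.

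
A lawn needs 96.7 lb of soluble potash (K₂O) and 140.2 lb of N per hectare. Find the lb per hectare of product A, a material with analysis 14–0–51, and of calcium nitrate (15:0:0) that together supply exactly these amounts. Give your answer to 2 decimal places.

With a, b = lb per hectare of product A and calcium nitrate:
K₂O: 0.51·a + 0·b = 96.7
N: 0.14·a + 0.15·b = 140.2
Solving simultaneously: a = 189.608, b = 757.699.

189.61 lb product A, 757.70 lb calcium nitrate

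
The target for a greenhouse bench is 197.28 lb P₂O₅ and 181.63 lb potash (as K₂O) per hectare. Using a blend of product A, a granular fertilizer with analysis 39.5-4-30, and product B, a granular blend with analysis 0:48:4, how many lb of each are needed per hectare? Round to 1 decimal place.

Per-hectare balance (a = product A, b = product B):
P₂O₅: 0.04·a + 0.48·b = 197.28
K₂O: 0.3·a + 0.04·b = 181.63
Eliminate a: (row1) − 0.04/0.3·(row2) → 0.474667·b = 173.063, so b = 364.598.
Back-substitute: a = (197.28 − 0.48·364.598) / 0.04 = 556.82.

556.8 lb product A, 364.6 lb product B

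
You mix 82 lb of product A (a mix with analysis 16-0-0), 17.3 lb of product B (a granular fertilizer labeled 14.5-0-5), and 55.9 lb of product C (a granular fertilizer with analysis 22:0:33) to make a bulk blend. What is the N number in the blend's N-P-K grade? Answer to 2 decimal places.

Total mass = 82 + 17.3 + 55.9 = 155.2 lb.
N mass = 16%×82 + 14.5%×17.3 + 22%×55.9 = 27.9265 lb.
% N = 27.9265 / 155.2 = 17.9939%.

17.99% N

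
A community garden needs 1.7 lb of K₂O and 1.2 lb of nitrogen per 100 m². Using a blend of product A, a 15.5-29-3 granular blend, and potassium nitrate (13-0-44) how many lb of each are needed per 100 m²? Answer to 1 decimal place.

4.8 lb product A, 3.5 lb potassium nitrate

Per-100 m² balance (a = product A, b = potassium nitrate):
K₂O: 0.03·a + 0.44·b = 1.7
N: 0.155·a + 0.13·b = 1.2
Eliminate a: (row1) − 0.03/0.155·(row2) → 0.414839·b = 1.46774, so b = 3.5381.
Back-substitute: a = (1.7 − 0.44·3.5381) / 0.03 = 4.77449.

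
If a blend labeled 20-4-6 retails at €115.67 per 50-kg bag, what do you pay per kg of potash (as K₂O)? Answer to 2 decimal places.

K₂O in bag = 50 × 6% = 3 kg.
Cost per kg K₂O = €115.67 / 3 = €38.5567.

€38.56 per kg K₂O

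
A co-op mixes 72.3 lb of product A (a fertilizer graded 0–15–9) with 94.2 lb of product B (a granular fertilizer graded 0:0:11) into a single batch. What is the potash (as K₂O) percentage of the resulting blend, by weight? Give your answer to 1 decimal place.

10.1% K₂O

Total mass = 72.3 + 94.2 = 166.5 lb.
K₂O mass = 9%×72.3 + 11%×94.2 = 16.869 lb.
% K₂O = 16.869 / 166.5 = 10.1315%.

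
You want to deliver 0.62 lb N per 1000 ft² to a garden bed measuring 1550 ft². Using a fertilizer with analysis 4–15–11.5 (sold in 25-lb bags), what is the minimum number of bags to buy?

1 bags

Product per 1000 ft² = 0.62 / 4% = 15.5 lb.
Total product = 15.5 × 1550 / 1000 = 24.025 lb.
Bags = ⌈24.025 / 25⌉ = 1.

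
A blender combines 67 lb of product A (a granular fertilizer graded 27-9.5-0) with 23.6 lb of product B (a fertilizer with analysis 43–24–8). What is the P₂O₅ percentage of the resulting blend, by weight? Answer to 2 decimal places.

13.28% P₂O₅

Total mass = 67 + 23.6 = 90.6 lb.
P₂O₅ mass = 9.5%×67 + 24%×23.6 = 12.029 lb.
% P₂O₅ = 12.029 / 90.6 = 13.277%.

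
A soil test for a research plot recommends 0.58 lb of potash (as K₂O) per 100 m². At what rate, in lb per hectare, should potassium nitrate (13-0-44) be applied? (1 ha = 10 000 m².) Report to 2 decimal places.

131.82 lb of product per hectare

Product per 100 m² = 0.58 / 44% = 1.31818 lb.
Convert to per hectare: 1.31818 × 100 = 131.818 lb.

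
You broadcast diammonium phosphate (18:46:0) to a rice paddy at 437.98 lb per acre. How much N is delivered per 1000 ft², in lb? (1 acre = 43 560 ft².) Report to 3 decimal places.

1.810 lb N per thousand sq ft

nitrogen per acre = 437.98 × 18% = 78.8364 lb.
Convert to per 1000 ft²: 78.8364 × 0.0229568 = 1.80983 lb.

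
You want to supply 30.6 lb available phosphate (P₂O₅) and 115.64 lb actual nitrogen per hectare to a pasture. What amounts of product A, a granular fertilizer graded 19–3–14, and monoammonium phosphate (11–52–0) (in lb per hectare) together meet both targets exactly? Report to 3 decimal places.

594.417 lb product A, 24.553 lb monoammonium phosphate

With a, b = lb per hectare of product A and monoammonium phosphate:
P₂O₅: 0.03·a + 0.52·b = 30.6
N: 0.19·a + 0.11·b = 115.64
Eliminate a: (row1) − 0.03/0.19·(row2) → 0.502632·b = 12.3411, so b = 24.5529.
Back-substitute: a = (30.6 − 0.52·24.5529) / 0.03 = 594.4168.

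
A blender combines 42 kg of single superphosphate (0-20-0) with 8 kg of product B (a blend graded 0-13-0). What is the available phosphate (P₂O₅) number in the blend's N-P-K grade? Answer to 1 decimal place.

Total mass = 42 + 8 = 50 kg.
P₂O₅ mass = 20%×42 + 13%×8 = 9.44 kg.
% P₂O₅ = 9.44 / 50 = 18.88%.

18.9% P₂O₅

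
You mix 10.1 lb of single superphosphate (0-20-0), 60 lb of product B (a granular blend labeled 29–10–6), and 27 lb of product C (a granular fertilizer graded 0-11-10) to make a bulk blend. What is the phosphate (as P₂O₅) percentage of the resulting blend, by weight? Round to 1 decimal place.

Total mass = 10.1 + 60 + 27 = 97.1 lb.
P₂O₅ mass = 20%×10.1 + 10%×60 + 11%×27 = 10.99 lb.
% P₂O₅ = 10.99 / 97.1 = 11.3182%.

11.3% P₂O₅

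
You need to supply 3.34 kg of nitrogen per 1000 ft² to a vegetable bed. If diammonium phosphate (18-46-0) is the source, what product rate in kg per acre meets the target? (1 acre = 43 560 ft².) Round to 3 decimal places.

Product per 1000 ft² = 3.34 / 18% = 18.5556 kg.
Convert to per acre: 18.5556 × 43.56 = 808.28 kg.

808.280 kg of product per acre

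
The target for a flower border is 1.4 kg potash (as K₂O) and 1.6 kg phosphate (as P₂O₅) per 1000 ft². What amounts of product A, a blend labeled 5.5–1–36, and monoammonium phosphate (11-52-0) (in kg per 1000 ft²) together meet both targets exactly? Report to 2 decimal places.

With a, b = kg per 1000 ft² of product A and monoammonium phosphate:
K₂O: 0.36·a + 0·b = 1.4
P₂O₅: 0.01·a + 0.52·b = 1.6
Eliminate b: (row1) − 0/0.52·(row2) → 0.36·a = 1.4, so a = 3.88889.
Then b = (1.6 − 0.01·3.88889) / 0.52 = 3.00214.

3.89 kg product A, 3.00 kg monoammonium phosphate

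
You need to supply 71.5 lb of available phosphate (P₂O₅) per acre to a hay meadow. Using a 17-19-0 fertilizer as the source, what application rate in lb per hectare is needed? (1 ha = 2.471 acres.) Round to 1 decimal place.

929.9 lb of product per hectare

Product per acre = 71.5 / 19% = 376.316 lb.
Convert to per hectare: 376.316 × 2.471 = 929.876 lb.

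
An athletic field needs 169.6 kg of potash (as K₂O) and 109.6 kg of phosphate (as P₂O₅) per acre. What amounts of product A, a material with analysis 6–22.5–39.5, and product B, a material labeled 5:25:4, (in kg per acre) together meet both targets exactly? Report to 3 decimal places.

With a, b = kg per acre of product A and product B:
K₂O: 0.395·a + 0.04·b = 169.6
P₂O₅: 0.225·a + 0.25·b = 109.6
Solving simultaneously: a = 423.5766, b = 57.1811.

423.577 kg product A, 57.181 kg product B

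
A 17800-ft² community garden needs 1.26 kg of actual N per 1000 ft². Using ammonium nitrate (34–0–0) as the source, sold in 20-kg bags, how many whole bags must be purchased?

Product per 1000 ft² = 1.26 / 34% = 3.70588 kg.
Total product = 3.70588 × 17800 / 1000 = 65.9647 kg.
Bags = ⌈65.9647 / 20⌉ = 4.

4 bags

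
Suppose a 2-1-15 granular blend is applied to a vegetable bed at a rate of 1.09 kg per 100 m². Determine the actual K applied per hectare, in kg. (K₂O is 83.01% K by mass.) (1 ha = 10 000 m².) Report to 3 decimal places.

K₂O per 100 m² = 1.09 × 15% = 0.1635 kg.
Elemental K = 0.1635 × 0.8301 = 0.135721 kg per 100 m².
Convert to per hectare: 0.135721 × 100 = 13.5721 kg.

13.572 kg K per hectare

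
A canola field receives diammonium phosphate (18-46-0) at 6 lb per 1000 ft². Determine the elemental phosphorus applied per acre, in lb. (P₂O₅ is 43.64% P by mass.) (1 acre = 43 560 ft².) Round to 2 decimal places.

P₂O₅ per 1000 ft² = 6 × 46% = 2.76 lb.
Elemental P = 2.76 × 0.4364 = 1.20446 lb per 1000 ft².
Convert to per acre: 1.20446 × 43.56 = 52.4665 lb.

52.47 lb P per acre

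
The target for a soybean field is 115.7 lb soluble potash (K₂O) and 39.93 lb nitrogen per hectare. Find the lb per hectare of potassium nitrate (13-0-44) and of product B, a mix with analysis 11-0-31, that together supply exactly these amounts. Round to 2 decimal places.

43.05 lb potassium nitrate, 312.12 lb product B

Let a = lb of potassium nitrate, b = lb of product B (per hectare).
K₂O: 0.44·a + 0.31·b = 115.7
N: 0.13·a + 0.11·b = 39.93
Eliminate a: (row1) − 0.44/0.13·(row2) → -0.0623077·b = -19.4477, so b = 312.123.
Back-substitute: a = (115.7 − 0.31·312.123) / 0.44 = 43.0494.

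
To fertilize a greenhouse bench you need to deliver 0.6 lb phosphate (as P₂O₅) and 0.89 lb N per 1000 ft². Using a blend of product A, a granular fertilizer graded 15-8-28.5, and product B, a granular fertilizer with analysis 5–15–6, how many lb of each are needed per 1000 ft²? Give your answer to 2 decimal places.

Let a = lb of product A, b = lb of product B (per 1000 ft²).
P₂O₅: 0.08·a + 0.15·b = 0.6
N: 0.15·a + 0.05·b = 0.89
Solving simultaneously: a = 5.59459, b = 1.01622.

5.59 lb product A, 1.02 lb product B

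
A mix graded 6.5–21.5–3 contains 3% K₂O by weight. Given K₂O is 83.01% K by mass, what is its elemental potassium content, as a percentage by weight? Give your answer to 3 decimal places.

%K = 3 × 0.8301 = 2.4903%.

2.490% K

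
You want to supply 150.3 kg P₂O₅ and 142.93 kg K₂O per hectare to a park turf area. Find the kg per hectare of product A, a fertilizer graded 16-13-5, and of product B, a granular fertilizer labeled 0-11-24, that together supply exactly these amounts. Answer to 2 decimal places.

With a, b = kg per hectare of product A and product B:
P₂O₅: 0.13·a + 0.11·b = 150.3
K₂O: 0.05·a + 0.24·b = 142.93
From row1: a = (150.3 − 0.11·b) / 0.13.
Into row2: 0.05·(150.3 − 0.11·b)/0.13 + 0.24·b = 142.93 → b = 430.5798, a = 791.817.

791.82 kg product A, 430.58 kg product B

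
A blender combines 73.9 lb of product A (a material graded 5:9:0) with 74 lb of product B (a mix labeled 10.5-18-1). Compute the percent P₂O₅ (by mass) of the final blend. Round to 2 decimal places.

13.50% P₂O₅

Total mass = 73.9 + 74 = 147.9 lb.
P₂O₅ mass = 9%×73.9 + 18%×74 = 19.971 lb.
% P₂O₅ = 19.971 / 147.9 = 13.503%.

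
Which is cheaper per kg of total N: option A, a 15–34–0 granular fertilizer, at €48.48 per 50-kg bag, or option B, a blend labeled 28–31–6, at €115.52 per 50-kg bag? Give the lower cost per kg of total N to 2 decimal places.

€6.46 per kg N (option A)

option A: N per bag = 50 × 15% = 7.5 kg; cost = 48.48 / 7.5 = €6.4640/kg N.
option B: N per bag = 50 × 28% = 14 kg; cost = 115.52 / 14 = €8.2514/kg N.
option A is cheaper.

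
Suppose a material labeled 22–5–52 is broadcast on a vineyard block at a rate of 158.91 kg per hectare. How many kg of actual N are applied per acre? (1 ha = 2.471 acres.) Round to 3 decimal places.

14.148 kg N per acre

nitrogen per hectare = 158.91 × 22% = 34.9602 kg.
Convert to per acre: 34.9602 × 0.404694 = 14.1482 kg.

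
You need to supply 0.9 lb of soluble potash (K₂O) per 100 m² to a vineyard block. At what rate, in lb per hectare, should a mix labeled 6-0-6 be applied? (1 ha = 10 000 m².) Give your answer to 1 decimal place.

1500.0 lb of product per hectare

Product per 100 m² = 0.9 / 6% = 15 lb.
Convert to per hectare: 15 × 100 = 1500 lb.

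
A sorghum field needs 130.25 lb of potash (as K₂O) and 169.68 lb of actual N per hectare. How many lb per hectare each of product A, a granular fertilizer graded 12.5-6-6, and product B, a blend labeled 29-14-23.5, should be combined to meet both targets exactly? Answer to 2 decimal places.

175.56 lb product A, 509.43 lb product B

Let a = lb of product A, b = lb of product B (per hectare).
K₂O: 0.06·a + 0.235·b = 130.25
N: 0.125·a + 0.29·b = 169.68
From row1: a = (130.25 − 0.235·b) / 0.06.
Into row2: 0.125·(130.25 − 0.235·b)/0.06 + 0.29·b = 169.68 → b = 509.432, a = 175.557.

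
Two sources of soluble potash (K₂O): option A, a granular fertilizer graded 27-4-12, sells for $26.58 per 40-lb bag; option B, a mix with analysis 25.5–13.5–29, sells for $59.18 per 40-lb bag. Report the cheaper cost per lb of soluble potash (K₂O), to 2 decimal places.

option A: K₂O per bag = 40 × 12% = 4.8 lb; cost = 26.58 / 4.8 = $5.5375/lb K₂O.
option B: K₂O per bag = 40 × 29% = 11.6 lb; cost = 59.18 / 11.6 = $5.1017/lb K₂O.
option B is cheaper.

$5.10 per lb K₂O (option B)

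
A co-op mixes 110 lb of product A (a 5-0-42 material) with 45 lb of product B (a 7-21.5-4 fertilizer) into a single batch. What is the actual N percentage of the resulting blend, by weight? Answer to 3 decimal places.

Total mass = 110 + 45 = 155 lb.
N mass = 5%×110 + 7%×45 = 8.65 lb.
% N = 8.65 / 155 = 5.58065%.

5.581% N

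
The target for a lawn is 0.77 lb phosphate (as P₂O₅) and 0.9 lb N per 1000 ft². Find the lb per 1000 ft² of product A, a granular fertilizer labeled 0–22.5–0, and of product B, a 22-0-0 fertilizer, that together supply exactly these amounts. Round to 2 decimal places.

3.42 lb product A, 4.09 lb product B

Let a = lb of product A, b = lb of product B (per 1000 ft²).
P₂O₅: 0.225·a + 0·b = 0.77
N: 0·a + 0.22·b = 0.9
Solving simultaneously: a = 3.42222, b = 4.09091.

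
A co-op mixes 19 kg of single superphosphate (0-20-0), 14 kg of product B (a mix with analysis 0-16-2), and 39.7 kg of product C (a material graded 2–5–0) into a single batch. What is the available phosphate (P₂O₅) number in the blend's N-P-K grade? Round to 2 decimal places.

Total mass = 19 + 14 + 39.7 = 72.7 kg.
P₂O₅ mass = 20%×19 + 16%×14 + 5%×39.7 = 8.025 kg.
% P₂O₅ = 8.025 / 72.7 = 11.0385%.

11.04% P₂O₅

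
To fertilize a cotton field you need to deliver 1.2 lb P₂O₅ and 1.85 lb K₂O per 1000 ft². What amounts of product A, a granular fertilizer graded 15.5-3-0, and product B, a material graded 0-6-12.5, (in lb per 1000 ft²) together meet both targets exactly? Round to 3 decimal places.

With a, b = lb per 1000 ft² of product A and product B:
P₂O₅: 0.03·a + 0.06·b = 1.2
K₂O: 0·a + 0.125·b = 1.85
Solving simultaneously: a = 10.4, b = 14.8.

10.400 lb product A, 14.800 lb product B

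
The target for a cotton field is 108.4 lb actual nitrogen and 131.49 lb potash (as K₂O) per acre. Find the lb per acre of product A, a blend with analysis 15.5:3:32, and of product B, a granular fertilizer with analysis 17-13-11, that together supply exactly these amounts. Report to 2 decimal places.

Per-acre balance (a = product A, b = product B):
N: 0.155·a + 0.17·b = 108.4
K₂O: 0.32·a + 0.11·b = 131.49
From row1: a = (108.4 − 0.17·b) / 0.155.
Into row2: 0.32·(108.4 − 0.17·b)/0.155 + 0.11·b = 131.49 → b = 383.054, a = 279.232.

279.23 lb product A, 383.05 lb product B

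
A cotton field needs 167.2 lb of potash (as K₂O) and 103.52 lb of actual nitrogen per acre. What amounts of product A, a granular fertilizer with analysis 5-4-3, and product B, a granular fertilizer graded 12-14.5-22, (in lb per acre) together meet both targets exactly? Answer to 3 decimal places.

Let a = lb of product A, b = lb of product B (per acre).
K₂O: 0.03·a + 0.22·b = 167.2
N: 0.05·a + 0.12·b = 103.52
Eliminate a: (row1) − 0.03/0.05·(row2) → 0.148·b = 105.088, so b = 710.0541.
Back-substitute: a = (167.2 − 0.22·710.0541) / 0.03 = 366.2703.

366.270 lb product A, 710.054 lb product B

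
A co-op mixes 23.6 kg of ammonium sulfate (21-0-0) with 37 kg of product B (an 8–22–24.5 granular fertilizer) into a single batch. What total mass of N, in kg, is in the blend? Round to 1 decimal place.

N mass = 21%×23.6 + 8%×37 = 7.916 kg.

7.9 kg N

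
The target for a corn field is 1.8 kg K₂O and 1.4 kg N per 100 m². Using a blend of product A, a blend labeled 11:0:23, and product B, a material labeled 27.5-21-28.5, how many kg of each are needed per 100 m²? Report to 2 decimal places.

With a, b = kg per 100 m² of product A and product B:
K₂O: 0.23·a + 0.285·b = 1.8
N: 0.11·a + 0.275·b = 1.4
Solving simultaneously: a = 3.0094, b = 3.88715.

3.01 kg product A, 3.89 kg product B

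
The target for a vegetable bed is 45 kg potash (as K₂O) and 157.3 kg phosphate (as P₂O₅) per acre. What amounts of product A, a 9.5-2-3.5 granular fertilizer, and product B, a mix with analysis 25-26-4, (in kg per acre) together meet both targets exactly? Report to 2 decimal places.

651.57 kg product A, 554.88 kg product B

Per-acre balance (a = product A, b = product B):
K₂O: 0.035·a + 0.04·b = 45
P₂O₅: 0.02·a + 0.26·b = 157.3
Solving simultaneously: a = 651.566, b = 554.8795.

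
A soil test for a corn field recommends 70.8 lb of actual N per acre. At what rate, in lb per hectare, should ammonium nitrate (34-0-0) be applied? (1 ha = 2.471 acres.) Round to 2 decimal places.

514.55 lb of product per hectare

Product per acre = 70.8 / 34% = 208.235 lb.
Convert to per hectare: 208.235 × 2.471 = 514.549 lb.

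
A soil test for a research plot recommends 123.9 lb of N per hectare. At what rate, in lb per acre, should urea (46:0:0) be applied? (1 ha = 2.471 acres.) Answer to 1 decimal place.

109.0 lb of product per acre

Product per hectare = 123.9 / 46% = 269.348 lb.
Convert to per acre: 269.348 × 0.404694 = 109.004 lb.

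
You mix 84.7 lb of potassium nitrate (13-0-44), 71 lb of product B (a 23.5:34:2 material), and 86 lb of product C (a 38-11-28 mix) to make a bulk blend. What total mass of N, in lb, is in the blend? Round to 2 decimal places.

60.38 lb N

N mass = 13%×84.7 + 23.5%×71 + 38%×86 = 60.376 lb.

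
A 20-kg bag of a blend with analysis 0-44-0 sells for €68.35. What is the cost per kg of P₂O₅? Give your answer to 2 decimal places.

€7.77 per kg P₂O₅

P₂O₅ in bag = 20 × 44% = 8.8 kg.
Cost per kg P₂O₅ = €68.35 / 8.8 = €7.7670.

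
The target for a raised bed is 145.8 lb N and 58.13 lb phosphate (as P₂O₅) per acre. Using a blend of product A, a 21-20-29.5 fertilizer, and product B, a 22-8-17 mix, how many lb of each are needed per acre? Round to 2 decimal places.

Let a = lb of product A, b = lb of product B (per acre).
N: 0.21·a + 0.22·b = 145.8
P₂O₅: 0.2·a + 0.08·b = 58.13
Eliminate a: (row1) − 0.21/0.2·(row2) → 0.136·b = 84.7635, so b = 623.261.
Back-substitute: a = (145.8 − 0.22·623.261) / 0.21 = 41.3456.

41.35 lb product A, 623.26 lb product B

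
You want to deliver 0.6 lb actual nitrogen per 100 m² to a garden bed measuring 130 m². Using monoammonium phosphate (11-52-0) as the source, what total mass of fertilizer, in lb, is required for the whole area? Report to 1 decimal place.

7.1 lb

Product per 100 m² = 0.6 / 11% = 5.45455 lb.
Total product = 5.45455 × 130 / 100 = 7.09091 lb.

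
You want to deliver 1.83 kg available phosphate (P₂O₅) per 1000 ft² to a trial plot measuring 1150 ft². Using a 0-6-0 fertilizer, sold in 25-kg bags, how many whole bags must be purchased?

Product per 1000 ft² = 1.83 / 6% = 30.5 kg.
Total product = 30.5 × 1150 / 1000 = 35.075 kg.
Bags = ⌈35.075 / 25⌉ = 2.

2 bags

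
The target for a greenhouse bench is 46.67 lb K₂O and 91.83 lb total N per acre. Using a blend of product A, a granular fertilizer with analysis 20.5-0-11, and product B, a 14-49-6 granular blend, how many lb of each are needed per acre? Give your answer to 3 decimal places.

Let a = lb of product A, b = lb of product B (per acre).
K₂O: 0.11·a + 0.06·b = 46.67
N: 0.205·a + 0.14·b = 91.83
Eliminate b: (row1) − 0.06/0.14·(row2) → 0.0221429·a = 7.31429, so a = 330.3226.
Then b = (91.83 − 0.205·330.3226) / 0.14 = 172.2419.

330.323 lb product A, 172.242 lb product B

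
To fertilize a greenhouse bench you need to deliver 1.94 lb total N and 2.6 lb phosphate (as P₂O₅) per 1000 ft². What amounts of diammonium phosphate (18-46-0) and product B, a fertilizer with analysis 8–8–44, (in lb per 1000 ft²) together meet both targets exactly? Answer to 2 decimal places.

2.36 lb diammonium phosphate, 18.95 lb product B

Let a = lb of diammonium phosphate, b = lb of product B (per 1000 ft²).
N: 0.18·a + 0.08·b = 1.94
P₂O₅: 0.46·a + 0.08·b = 2.6
Eliminate b: (row1) − 0.08/0.08·(row2) → -0.28·a = -0.66, so a = 2.35714.
Then b = (2.6 − 0.46·2.35714) / 0.08 = 18.9464.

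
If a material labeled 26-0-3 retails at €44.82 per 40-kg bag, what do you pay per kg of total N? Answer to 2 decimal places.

N in bag = 40 × 26% = 10.4 kg.
Cost per kg N = €44.82 / 10.4 = €4.3096.

€4.31 per kg N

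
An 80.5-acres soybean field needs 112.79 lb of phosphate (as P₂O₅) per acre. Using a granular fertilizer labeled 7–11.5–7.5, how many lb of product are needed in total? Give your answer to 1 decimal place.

78953.0 lb

Product per acre = 112.79 / 11.5% = 980.783 lb.
Total product = 980.783 × 80.5 = 78953 lb.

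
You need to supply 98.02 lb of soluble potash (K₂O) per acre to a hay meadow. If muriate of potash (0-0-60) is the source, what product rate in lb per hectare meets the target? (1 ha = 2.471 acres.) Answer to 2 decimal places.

Product per acre = 98.02 / 60% = 163.367 lb.
Convert to per hectare: 163.367 × 2.471 = 403.679 lb.

403.68 lb of product per hectare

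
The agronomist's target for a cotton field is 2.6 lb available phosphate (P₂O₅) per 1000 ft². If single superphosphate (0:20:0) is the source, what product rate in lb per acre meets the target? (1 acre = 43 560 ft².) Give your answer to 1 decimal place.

Product per 1000 ft² = 2.6 / 20% = 13 lb.
Convert to per acre: 13 × 43.56 = 566.28 lb.

566.3 lb of product per acre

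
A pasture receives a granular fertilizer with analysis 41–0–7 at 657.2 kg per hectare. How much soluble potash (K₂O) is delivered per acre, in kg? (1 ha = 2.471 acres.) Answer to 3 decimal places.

K₂O per hectare = 657.2 × 7% = 46.004 kg.
Convert to per acre: 46.004 × 0.404694 = 18.6176 kg.

18.618 kg K₂O per acre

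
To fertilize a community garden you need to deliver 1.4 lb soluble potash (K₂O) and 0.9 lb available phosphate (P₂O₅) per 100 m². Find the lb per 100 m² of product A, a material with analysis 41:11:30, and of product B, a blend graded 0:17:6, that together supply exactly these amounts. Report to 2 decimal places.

4.14 lb product A, 2.61 lb product B

Per-100 m² balance (a = product A, b = product B):
K₂O: 0.3·a + 0.06·b = 1.4
P₂O₅: 0.11·a + 0.17·b = 0.9
From row1: a = (1.4 − 0.06·b) / 0.3.
Into row2: 0.11·(1.4 − 0.06·b)/0.3 + 0.17·b = 0.9 → b = 2.61261, a = 4.14414.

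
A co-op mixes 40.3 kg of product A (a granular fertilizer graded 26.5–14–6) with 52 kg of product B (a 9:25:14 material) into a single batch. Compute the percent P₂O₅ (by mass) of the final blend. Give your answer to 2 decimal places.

Total mass = 40.3 + 52 = 92.3 kg.
P₂O₅ mass = 14%×40.3 + 25%×52 = 18.642 kg.
% P₂O₅ = 18.642 / 92.3 = 20.1972%.

20.20% P₂O₅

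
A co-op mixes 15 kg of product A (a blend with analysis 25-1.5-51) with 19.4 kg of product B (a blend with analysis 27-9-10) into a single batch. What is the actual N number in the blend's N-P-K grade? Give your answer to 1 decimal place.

Total mass = 15 + 19.4 = 34.4 kg.
N mass = 25%×15 + 27%×19.4 = 8.988 kg.
% N = 8.988 / 34.4 = 26.1279%.

26.1% N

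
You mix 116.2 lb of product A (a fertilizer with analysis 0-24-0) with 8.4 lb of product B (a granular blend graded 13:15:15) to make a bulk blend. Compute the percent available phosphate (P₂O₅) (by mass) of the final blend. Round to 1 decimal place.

23.4% P₂O₅

Total mass = 116.2 + 8.4 = 124.6 lb.
P₂O₅ mass = 24%×116.2 + 15%×8.4 = 29.148 lb.
% P₂O₅ = 29.148 / 124.6 = 23.3933%.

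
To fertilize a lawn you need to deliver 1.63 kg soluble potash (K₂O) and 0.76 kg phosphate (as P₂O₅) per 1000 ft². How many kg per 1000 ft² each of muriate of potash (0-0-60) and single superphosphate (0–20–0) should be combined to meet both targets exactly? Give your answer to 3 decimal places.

With a, b = kg per 1000 ft² of muriate of potash and single superphosphate:
K₂O: 0.6·a + 0·b = 1.63
P₂O₅: 0·a + 0.2·b = 0.76
Solving simultaneously: a = 2.71667, b = 3.8.

2.717 kg muriate of potash, 3.800 kg single superphosphate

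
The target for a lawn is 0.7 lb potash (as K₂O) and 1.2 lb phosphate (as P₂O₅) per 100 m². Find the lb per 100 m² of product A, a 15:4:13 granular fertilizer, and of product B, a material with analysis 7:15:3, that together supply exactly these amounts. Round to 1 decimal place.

With a, b = lb per 100 m² of product A and product B:
K₂O: 0.13·a + 0.03·b = 0.7
P₂O₅: 0.04·a + 0.15·b = 1.2
Eliminate a: (row1) − 0.13/0.04·(row2) → -0.4575·b = -3.2, so b = 6.99454.
Back-substitute: a = (0.7 − 0.03·6.99454) / 0.13 = 3.77049.

3.8 lb product A, 7.0 lb product B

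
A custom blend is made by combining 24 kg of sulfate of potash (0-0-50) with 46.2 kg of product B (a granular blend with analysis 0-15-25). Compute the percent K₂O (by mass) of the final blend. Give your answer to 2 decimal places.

33.55% K₂O

Total mass = 24 + 46.2 = 70.2 kg.
K₂O mass = 50%×24 + 25%×46.2 = 23.55 kg.
% K₂O = 23.55 / 70.2 = 33.547%.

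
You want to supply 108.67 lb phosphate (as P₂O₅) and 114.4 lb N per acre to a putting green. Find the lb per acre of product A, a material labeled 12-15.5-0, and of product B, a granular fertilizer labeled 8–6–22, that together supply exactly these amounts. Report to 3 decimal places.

Let a = lb of product A, b = lb of product B (per acre).
P₂O₅: 0.155·a + 0.06·b = 108.67
N: 0.12·a + 0.08·b = 114.4
Solving simultaneously: a = 351.8462, b = 902.2308.

351.846 lb product A, 902.231 lb product B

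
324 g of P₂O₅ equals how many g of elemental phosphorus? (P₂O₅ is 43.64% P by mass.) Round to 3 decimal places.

141.394 g P

P = 324 × 0.4364 = 141.3936 g.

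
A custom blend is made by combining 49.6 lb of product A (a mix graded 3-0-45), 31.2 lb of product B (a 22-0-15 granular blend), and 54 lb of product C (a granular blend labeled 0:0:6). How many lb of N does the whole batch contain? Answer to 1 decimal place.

N mass = 3%×49.6 + 22%×31.2 + 0%×54 = 8.352 lb.

8.4 lb N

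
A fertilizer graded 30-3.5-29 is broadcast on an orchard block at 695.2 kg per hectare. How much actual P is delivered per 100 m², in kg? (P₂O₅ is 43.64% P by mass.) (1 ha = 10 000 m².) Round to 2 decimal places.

P₂O₅ per hectare = 695.2 × 3.5% = 24.332 kg.
Elemental P = 24.332 × 0.4364 = 10.6185 kg per hectare.
Convert to per 100 m²: 10.6185 × 0.01 = 0.106185 kg.

0.11 kg P per hundred sq m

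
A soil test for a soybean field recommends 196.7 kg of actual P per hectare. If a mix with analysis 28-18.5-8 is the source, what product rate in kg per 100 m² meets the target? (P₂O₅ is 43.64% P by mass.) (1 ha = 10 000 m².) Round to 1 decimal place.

24.4 kg of product per hundred sq m

As P₂O₅: 196.7 / 0.4364 = 450.733 kg per hectare.
Product per hectare = 450.733 / 18.5% = 2436.4 kg.
Convert to per 100 m²: 2436.4 × 0.01 = 24.364 kg.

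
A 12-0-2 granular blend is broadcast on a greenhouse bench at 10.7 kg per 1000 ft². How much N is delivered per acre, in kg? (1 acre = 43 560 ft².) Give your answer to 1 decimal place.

55.9 kg N per acre

nitrogen per 1000 ft² = 10.7 × 12% = 1.284 kg.
Convert to per acre: 1.284 × 43.56 = 55.931 kg.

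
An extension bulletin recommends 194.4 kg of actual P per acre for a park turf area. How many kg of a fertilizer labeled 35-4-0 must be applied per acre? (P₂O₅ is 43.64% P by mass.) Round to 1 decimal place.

As P₂O₅: 194.4 / 0.4364 = 445.463 kg per acre.
Product per acre = 445.463 / 4% = 11136.57 kg.

11136.6 kg of product per acre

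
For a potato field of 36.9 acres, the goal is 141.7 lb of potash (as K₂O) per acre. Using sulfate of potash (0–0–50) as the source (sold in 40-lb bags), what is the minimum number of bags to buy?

Product per acre = 141.7 / 50% = 283.4 lb.
Total product = 283.4 × 36.9 = 10457.5 lb.
Bags = ⌈10457.5 / 40⌉ = 262.

262 bags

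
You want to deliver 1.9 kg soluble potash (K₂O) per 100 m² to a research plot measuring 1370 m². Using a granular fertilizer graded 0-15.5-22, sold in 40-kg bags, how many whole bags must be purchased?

3 bags

Product per 100 m² = 1.9 / 22% = 8.63636 kg.
Total product = 8.63636 × 1370 / 100 = 118.318 kg.
Bags = ⌈118.318 / 40⌉ = 3.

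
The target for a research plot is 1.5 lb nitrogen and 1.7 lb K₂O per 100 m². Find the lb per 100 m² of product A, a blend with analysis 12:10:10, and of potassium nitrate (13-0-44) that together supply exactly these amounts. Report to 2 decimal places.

Let a = lb of product A, b = lb of potassium nitrate (per 100 m²).
N: 0.12·a + 0.13·b = 1.5
K₂O: 0.1·a + 0.44·b = 1.7
From row1: a = (1.5 − 0.13·b) / 0.12.
Into row2: 0.1·(1.5 − 0.13·b)/0.12 + 0.44·b = 1.7 → b = 1.35678, a = 11.0302.

11.03 lb product A, 1.36 lb potassium nitrate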